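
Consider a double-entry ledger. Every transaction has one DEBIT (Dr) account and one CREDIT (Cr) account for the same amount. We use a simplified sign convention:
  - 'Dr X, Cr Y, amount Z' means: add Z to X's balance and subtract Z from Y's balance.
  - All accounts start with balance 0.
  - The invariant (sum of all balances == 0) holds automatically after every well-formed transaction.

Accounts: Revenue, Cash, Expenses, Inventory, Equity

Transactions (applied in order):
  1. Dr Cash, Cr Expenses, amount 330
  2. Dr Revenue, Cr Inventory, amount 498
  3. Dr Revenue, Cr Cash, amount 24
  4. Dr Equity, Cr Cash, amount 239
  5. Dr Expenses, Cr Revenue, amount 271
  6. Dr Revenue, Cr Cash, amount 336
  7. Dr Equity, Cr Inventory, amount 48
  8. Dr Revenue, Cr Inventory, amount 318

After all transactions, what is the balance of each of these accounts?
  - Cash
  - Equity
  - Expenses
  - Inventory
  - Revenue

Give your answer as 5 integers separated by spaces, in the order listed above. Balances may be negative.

After txn 1 (Dr Cash, Cr Expenses, amount 330): Cash=330 Expenses=-330
After txn 2 (Dr Revenue, Cr Inventory, amount 498): Cash=330 Expenses=-330 Inventory=-498 Revenue=498
After txn 3 (Dr Revenue, Cr Cash, amount 24): Cash=306 Expenses=-330 Inventory=-498 Revenue=522
After txn 4 (Dr Equity, Cr Cash, amount 239): Cash=67 Equity=239 Expenses=-330 Inventory=-498 Revenue=522
After txn 5 (Dr Expenses, Cr Revenue, amount 271): Cash=67 Equity=239 Expenses=-59 Inventory=-498 Revenue=251
After txn 6 (Dr Revenue, Cr Cash, amount 336): Cash=-269 Equity=239 Expenses=-59 Inventory=-498 Revenue=587
After txn 7 (Dr Equity, Cr Inventory, amount 48): Cash=-269 Equity=287 Expenses=-59 Inventory=-546 Revenue=587
After txn 8 (Dr Revenue, Cr Inventory, amount 318): Cash=-269 Equity=287 Expenses=-59 Inventory=-864 Revenue=905

Answer: -269 287 -59 -864 905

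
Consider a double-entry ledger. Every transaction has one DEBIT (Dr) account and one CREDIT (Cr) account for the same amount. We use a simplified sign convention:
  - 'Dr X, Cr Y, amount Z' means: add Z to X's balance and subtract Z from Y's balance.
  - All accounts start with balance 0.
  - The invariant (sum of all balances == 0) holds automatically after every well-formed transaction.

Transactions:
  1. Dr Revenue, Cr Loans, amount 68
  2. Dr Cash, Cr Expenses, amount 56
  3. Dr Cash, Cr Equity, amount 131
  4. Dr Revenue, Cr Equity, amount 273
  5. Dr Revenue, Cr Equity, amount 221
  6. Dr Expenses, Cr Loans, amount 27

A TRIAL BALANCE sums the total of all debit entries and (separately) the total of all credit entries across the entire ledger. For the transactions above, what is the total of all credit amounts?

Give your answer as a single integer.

Txn 1: credit+=68
Txn 2: credit+=56
Txn 3: credit+=131
Txn 4: credit+=273
Txn 5: credit+=221
Txn 6: credit+=27
Total credits = 776

Answer: 776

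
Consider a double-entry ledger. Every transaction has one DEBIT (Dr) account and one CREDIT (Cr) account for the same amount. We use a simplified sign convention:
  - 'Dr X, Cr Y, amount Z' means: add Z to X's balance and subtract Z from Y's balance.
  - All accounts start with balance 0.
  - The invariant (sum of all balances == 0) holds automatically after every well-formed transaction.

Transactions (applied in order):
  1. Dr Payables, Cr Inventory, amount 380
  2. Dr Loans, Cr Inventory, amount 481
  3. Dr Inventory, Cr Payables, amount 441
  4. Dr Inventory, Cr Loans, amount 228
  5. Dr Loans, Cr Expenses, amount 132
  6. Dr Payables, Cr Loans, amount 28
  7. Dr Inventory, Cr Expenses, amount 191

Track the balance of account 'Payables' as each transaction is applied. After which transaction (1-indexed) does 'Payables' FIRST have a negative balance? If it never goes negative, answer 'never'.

After txn 1: Payables=380
After txn 2: Payables=380
After txn 3: Payables=-61

Answer: 3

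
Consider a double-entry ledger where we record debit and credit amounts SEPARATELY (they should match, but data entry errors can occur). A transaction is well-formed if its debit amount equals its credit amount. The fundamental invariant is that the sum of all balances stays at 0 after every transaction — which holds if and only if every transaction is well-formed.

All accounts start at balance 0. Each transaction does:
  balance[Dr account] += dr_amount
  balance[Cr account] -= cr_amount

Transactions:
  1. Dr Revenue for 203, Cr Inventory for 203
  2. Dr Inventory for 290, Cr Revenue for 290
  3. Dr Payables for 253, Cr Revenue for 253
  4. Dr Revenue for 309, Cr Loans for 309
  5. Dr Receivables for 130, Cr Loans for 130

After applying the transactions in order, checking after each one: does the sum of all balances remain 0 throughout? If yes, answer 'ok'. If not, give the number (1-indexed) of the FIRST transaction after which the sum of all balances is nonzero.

After txn 1: dr=203 cr=203 sum_balances=0
After txn 2: dr=290 cr=290 sum_balances=0
After txn 3: dr=253 cr=253 sum_balances=0
After txn 4: dr=309 cr=309 sum_balances=0
After txn 5: dr=130 cr=130 sum_balances=0

Answer: ok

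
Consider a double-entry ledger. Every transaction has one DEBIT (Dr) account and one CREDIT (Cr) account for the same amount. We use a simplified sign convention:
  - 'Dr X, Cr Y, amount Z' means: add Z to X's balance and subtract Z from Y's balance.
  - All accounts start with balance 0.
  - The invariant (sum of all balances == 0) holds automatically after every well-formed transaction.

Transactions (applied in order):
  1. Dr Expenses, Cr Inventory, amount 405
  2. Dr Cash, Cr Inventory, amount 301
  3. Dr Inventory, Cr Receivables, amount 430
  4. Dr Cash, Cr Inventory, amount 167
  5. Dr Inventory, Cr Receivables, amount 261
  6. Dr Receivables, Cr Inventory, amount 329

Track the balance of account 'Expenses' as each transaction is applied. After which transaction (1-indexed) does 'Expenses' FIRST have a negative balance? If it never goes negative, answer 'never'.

Answer: never

Derivation:
After txn 1: Expenses=405
After txn 2: Expenses=405
After txn 3: Expenses=405
After txn 4: Expenses=405
After txn 5: Expenses=405
After txn 6: Expenses=405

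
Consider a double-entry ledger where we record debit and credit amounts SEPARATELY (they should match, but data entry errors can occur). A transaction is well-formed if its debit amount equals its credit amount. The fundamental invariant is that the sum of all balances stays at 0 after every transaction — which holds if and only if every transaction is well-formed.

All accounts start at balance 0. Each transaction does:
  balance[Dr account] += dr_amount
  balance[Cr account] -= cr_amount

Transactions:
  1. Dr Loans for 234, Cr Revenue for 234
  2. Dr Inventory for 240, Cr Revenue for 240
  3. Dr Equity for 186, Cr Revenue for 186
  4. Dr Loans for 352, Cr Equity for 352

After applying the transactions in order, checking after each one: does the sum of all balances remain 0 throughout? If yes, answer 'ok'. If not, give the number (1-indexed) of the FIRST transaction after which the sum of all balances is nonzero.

Answer: ok

Derivation:
After txn 1: dr=234 cr=234 sum_balances=0
After txn 2: dr=240 cr=240 sum_balances=0
After txn 3: dr=186 cr=186 sum_balances=0
After txn 4: dr=352 cr=352 sum_balances=0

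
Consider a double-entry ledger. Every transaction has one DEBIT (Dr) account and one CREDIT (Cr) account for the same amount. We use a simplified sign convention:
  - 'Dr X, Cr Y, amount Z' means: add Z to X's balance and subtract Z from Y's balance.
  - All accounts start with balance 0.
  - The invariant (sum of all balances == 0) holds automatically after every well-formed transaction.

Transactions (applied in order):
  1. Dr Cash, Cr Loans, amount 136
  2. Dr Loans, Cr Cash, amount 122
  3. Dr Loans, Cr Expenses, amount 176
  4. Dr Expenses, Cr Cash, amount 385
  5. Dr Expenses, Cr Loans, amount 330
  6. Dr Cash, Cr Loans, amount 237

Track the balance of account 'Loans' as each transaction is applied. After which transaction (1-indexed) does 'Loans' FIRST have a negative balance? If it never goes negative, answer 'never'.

After txn 1: Loans=-136

Answer: 1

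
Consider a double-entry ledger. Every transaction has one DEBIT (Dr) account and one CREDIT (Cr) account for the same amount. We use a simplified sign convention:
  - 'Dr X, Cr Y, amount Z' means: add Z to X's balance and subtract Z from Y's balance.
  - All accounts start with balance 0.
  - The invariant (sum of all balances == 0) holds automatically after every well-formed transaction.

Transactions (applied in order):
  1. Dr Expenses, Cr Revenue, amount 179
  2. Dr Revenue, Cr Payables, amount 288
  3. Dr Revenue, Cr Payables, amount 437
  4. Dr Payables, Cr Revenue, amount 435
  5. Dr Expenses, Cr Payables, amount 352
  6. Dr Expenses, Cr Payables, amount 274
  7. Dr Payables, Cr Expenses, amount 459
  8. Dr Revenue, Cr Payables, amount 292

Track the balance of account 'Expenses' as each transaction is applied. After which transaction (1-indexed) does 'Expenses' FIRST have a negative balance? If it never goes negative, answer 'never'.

Answer: never

Derivation:
After txn 1: Expenses=179
After txn 2: Expenses=179
After txn 3: Expenses=179
After txn 4: Expenses=179
After txn 5: Expenses=531
After txn 6: Expenses=805
After txn 7: Expenses=346
After txn 8: Expenses=346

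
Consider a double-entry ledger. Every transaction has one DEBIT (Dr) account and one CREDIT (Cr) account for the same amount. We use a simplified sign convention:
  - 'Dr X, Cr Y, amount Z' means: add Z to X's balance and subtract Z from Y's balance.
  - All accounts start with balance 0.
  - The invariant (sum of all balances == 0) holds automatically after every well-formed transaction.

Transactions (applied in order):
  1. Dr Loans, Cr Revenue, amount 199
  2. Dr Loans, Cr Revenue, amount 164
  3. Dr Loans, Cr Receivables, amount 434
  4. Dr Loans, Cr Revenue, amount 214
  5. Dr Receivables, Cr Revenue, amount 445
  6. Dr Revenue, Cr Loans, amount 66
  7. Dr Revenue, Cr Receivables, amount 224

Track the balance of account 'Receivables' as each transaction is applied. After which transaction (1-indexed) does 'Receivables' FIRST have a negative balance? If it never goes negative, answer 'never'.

After txn 1: Receivables=0
After txn 2: Receivables=0
After txn 3: Receivables=-434

Answer: 3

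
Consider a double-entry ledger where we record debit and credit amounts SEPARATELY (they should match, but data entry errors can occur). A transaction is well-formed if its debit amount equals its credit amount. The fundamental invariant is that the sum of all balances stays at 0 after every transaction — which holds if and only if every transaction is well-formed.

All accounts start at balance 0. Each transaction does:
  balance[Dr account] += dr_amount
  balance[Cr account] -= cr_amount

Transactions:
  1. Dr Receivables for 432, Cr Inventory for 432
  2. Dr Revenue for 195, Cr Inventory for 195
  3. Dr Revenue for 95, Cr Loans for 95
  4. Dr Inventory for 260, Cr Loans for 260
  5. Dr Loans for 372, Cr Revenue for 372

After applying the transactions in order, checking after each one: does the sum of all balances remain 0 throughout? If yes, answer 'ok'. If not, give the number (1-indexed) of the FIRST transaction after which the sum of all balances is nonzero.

After txn 1: dr=432 cr=432 sum_balances=0
After txn 2: dr=195 cr=195 sum_balances=0
After txn 3: dr=95 cr=95 sum_balances=0
After txn 4: dr=260 cr=260 sum_balances=0
After txn 5: dr=372 cr=372 sum_balances=0

Answer: ok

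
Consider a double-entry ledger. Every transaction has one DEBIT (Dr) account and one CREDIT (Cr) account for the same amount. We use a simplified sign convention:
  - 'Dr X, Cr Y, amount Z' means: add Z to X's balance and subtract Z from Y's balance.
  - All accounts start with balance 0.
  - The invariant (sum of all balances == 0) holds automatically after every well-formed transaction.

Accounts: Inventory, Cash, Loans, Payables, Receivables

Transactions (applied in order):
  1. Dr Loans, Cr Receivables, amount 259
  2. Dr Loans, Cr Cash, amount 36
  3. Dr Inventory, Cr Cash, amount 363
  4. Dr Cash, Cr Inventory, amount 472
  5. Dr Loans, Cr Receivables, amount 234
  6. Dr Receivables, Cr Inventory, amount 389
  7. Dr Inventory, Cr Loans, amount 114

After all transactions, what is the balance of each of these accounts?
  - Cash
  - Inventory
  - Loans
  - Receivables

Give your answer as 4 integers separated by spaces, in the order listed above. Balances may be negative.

After txn 1 (Dr Loans, Cr Receivables, amount 259): Loans=259 Receivables=-259
After txn 2 (Dr Loans, Cr Cash, amount 36): Cash=-36 Loans=295 Receivables=-259
After txn 3 (Dr Inventory, Cr Cash, amount 363): Cash=-399 Inventory=363 Loans=295 Receivables=-259
After txn 4 (Dr Cash, Cr Inventory, amount 472): Cash=73 Inventory=-109 Loans=295 Receivables=-259
After txn 5 (Dr Loans, Cr Receivables, amount 234): Cash=73 Inventory=-109 Loans=529 Receivables=-493
After txn 6 (Dr Receivables, Cr Inventory, amount 389): Cash=73 Inventory=-498 Loans=529 Receivables=-104
After txn 7 (Dr Inventory, Cr Loans, amount 114): Cash=73 Inventory=-384 Loans=415 Receivables=-104

Answer: 73 -384 415 -104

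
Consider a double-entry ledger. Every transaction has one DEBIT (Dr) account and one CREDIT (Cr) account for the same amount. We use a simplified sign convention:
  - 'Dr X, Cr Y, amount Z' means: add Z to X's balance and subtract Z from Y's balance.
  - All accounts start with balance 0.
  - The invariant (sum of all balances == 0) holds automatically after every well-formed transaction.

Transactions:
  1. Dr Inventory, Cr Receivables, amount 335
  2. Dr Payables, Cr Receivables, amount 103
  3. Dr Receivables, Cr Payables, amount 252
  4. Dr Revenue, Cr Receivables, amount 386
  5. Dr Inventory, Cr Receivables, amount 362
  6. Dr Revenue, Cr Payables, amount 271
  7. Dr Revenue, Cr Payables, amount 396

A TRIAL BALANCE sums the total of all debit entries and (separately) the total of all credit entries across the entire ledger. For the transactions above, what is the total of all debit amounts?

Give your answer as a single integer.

Answer: 2105

Derivation:
Txn 1: debit+=335
Txn 2: debit+=103
Txn 3: debit+=252
Txn 4: debit+=386
Txn 5: debit+=362
Txn 6: debit+=271
Txn 7: debit+=396
Total debits = 2105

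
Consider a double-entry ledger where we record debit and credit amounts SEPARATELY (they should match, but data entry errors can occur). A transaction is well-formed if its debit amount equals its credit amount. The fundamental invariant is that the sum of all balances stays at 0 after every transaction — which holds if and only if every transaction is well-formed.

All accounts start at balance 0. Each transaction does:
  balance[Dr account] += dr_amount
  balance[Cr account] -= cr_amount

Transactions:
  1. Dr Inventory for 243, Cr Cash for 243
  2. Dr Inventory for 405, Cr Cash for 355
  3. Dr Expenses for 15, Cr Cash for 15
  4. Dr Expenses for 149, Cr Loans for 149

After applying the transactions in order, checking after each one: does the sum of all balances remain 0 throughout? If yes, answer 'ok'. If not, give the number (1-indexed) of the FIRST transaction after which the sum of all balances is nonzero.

After txn 1: dr=243 cr=243 sum_balances=0
After txn 2: dr=405 cr=355 sum_balances=50
After txn 3: dr=15 cr=15 sum_balances=50
After txn 4: dr=149 cr=149 sum_balances=50

Answer: 2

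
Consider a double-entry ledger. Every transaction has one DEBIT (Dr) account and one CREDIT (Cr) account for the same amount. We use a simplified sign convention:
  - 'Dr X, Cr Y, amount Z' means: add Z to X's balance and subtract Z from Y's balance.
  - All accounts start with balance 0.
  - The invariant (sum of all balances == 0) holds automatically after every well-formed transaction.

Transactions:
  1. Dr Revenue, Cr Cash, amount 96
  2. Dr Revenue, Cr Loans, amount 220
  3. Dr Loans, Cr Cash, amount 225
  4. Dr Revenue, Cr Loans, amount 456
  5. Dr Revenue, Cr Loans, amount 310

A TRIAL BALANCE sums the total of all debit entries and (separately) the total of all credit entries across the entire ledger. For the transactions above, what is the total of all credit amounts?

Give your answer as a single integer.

Txn 1: credit+=96
Txn 2: credit+=220
Txn 3: credit+=225
Txn 4: credit+=456
Txn 5: credit+=310
Total credits = 1307

Answer: 1307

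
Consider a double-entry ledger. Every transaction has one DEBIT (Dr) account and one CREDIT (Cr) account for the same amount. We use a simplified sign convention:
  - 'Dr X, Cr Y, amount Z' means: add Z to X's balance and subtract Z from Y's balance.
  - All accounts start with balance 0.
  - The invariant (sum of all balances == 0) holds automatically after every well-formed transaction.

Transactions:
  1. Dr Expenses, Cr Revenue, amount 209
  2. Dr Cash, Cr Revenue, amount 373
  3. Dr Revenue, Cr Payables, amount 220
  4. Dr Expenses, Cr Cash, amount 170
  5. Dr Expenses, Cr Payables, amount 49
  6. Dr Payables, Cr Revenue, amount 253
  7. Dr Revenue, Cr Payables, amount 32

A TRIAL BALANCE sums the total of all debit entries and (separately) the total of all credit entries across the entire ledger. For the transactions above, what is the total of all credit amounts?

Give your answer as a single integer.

Txn 1: credit+=209
Txn 2: credit+=373
Txn 3: credit+=220
Txn 4: credit+=170
Txn 5: credit+=49
Txn 6: credit+=253
Txn 7: credit+=32
Total credits = 1306

Answer: 1306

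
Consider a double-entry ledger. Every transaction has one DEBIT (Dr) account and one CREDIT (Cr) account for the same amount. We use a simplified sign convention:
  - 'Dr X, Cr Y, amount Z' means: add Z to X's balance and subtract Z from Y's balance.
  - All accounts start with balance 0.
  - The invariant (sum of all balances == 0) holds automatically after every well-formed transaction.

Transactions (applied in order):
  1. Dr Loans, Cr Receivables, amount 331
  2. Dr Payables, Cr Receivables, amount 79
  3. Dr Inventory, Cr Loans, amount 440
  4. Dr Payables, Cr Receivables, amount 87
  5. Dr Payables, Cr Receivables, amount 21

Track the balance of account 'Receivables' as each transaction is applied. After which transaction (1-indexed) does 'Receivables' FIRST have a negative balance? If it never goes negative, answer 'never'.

After txn 1: Receivables=-331

Answer: 1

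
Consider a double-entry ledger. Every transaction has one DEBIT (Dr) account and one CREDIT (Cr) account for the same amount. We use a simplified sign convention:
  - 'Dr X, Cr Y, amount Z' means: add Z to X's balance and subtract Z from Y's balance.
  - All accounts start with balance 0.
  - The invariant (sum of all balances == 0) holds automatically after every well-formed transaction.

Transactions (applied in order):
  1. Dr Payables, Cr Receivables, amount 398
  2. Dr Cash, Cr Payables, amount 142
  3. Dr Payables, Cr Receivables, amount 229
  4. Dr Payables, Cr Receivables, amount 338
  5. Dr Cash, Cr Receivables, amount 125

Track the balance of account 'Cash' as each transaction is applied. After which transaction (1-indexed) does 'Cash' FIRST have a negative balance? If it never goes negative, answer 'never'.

Answer: never

Derivation:
After txn 1: Cash=0
After txn 2: Cash=142
After txn 3: Cash=142
After txn 4: Cash=142
After txn 5: Cash=267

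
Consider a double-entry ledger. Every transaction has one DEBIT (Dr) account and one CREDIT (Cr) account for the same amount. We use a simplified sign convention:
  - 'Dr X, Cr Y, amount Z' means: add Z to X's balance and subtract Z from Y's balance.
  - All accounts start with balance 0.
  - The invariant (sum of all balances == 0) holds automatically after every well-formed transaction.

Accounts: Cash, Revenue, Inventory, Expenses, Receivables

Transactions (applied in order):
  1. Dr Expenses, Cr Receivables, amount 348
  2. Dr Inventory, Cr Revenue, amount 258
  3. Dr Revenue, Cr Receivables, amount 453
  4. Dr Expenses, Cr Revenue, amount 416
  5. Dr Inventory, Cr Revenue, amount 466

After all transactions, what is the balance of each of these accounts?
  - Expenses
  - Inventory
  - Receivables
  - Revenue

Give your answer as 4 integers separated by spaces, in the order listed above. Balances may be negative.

After txn 1 (Dr Expenses, Cr Receivables, amount 348): Expenses=348 Receivables=-348
After txn 2 (Dr Inventory, Cr Revenue, amount 258): Expenses=348 Inventory=258 Receivables=-348 Revenue=-258
After txn 3 (Dr Revenue, Cr Receivables, amount 453): Expenses=348 Inventory=258 Receivables=-801 Revenue=195
After txn 4 (Dr Expenses, Cr Revenue, amount 416): Expenses=764 Inventory=258 Receivables=-801 Revenue=-221
After txn 5 (Dr Inventory, Cr Revenue, amount 466): Expenses=764 Inventory=724 Receivables=-801 Revenue=-687

Answer: 764 724 -801 -687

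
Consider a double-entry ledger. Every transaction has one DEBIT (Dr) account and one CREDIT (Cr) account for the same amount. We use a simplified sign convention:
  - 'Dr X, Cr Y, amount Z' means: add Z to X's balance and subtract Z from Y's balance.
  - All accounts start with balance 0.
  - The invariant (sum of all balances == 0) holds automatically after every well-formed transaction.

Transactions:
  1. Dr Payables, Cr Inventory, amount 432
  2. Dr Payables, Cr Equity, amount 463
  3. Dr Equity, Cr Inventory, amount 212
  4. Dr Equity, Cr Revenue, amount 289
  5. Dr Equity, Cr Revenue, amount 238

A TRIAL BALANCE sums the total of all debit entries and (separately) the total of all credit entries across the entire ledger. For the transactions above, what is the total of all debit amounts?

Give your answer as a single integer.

Txn 1: debit+=432
Txn 2: debit+=463
Txn 3: debit+=212
Txn 4: debit+=289
Txn 5: debit+=238
Total debits = 1634

Answer: 1634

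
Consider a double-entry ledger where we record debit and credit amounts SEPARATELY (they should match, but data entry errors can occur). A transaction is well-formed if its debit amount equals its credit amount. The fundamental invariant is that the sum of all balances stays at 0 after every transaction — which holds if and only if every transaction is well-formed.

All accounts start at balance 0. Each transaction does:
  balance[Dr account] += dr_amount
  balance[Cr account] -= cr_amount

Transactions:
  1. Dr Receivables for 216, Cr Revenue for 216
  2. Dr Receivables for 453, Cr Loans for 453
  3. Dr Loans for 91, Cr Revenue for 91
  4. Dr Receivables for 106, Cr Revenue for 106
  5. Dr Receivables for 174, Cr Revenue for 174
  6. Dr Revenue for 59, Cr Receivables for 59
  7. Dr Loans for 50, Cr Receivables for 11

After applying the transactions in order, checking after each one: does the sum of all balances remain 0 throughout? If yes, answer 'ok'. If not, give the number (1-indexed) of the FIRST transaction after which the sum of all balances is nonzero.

Answer: 7

Derivation:
After txn 1: dr=216 cr=216 sum_balances=0
After txn 2: dr=453 cr=453 sum_balances=0
After txn 3: dr=91 cr=91 sum_balances=0
After txn 4: dr=106 cr=106 sum_balances=0
After txn 5: dr=174 cr=174 sum_balances=0
After txn 6: dr=59 cr=59 sum_balances=0
After txn 7: dr=50 cr=11 sum_balances=39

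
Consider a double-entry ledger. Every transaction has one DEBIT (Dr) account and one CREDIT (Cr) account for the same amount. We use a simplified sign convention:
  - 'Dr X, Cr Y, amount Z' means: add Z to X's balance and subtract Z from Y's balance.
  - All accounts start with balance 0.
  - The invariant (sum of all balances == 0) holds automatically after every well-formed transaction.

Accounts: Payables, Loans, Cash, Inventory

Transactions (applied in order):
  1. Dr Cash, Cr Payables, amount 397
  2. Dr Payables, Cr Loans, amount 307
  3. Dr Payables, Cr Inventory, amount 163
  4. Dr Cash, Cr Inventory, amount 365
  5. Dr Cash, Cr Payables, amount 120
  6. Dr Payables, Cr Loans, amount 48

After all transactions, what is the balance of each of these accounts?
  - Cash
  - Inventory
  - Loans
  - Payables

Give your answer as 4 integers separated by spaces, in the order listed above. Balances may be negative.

After txn 1 (Dr Cash, Cr Payables, amount 397): Cash=397 Payables=-397
After txn 2 (Dr Payables, Cr Loans, amount 307): Cash=397 Loans=-307 Payables=-90
After txn 3 (Dr Payables, Cr Inventory, amount 163): Cash=397 Inventory=-163 Loans=-307 Payables=73
After txn 4 (Dr Cash, Cr Inventory, amount 365): Cash=762 Inventory=-528 Loans=-307 Payables=73
After txn 5 (Dr Cash, Cr Payables, amount 120): Cash=882 Inventory=-528 Loans=-307 Payables=-47
After txn 6 (Dr Payables, Cr Loans, amount 48): Cash=882 Inventory=-528 Loans=-355 Payables=1

Answer: 882 -528 -355 1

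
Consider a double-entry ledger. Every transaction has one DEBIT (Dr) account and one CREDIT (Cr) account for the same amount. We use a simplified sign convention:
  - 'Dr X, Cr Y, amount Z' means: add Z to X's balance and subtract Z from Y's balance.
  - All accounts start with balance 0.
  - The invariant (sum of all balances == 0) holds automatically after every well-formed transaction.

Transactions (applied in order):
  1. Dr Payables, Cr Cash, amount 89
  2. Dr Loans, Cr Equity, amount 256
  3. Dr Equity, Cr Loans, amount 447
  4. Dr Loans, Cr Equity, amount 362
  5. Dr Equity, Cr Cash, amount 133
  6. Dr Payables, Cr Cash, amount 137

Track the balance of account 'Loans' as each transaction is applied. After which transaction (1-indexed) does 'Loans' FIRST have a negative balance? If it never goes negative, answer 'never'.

After txn 1: Loans=0
After txn 2: Loans=256
After txn 3: Loans=-191

Answer: 3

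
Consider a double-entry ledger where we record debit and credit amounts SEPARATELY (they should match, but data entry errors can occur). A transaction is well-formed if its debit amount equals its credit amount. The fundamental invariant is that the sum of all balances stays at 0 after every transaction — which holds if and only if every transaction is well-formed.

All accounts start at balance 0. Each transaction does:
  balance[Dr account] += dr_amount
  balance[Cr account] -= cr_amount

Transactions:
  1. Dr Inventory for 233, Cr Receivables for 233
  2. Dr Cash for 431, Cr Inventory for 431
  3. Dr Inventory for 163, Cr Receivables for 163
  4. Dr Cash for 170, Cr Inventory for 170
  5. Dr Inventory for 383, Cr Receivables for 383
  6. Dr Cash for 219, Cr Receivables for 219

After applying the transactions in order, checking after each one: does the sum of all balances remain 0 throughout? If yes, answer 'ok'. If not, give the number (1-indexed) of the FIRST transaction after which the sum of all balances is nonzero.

Answer: ok

Derivation:
After txn 1: dr=233 cr=233 sum_balances=0
After txn 2: dr=431 cr=431 sum_balances=0
After txn 3: dr=163 cr=163 sum_balances=0
After txn 4: dr=170 cr=170 sum_balances=0
After txn 5: dr=383 cr=383 sum_balances=0
After txn 6: dr=219 cr=219 sum_balances=0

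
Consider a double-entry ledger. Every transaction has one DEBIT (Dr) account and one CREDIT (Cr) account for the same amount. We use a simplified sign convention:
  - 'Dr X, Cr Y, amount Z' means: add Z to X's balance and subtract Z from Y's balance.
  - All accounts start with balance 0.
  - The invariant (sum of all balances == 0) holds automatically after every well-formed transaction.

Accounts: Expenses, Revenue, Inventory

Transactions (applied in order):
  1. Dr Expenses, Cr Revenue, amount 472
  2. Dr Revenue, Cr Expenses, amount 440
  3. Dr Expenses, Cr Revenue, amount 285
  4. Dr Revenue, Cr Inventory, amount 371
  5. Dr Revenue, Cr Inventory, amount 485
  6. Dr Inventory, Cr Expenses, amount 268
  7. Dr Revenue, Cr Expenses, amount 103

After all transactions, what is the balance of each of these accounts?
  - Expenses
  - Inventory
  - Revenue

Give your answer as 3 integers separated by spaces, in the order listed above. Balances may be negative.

Answer: -54 -588 642

Derivation:
After txn 1 (Dr Expenses, Cr Revenue, amount 472): Expenses=472 Revenue=-472
After txn 2 (Dr Revenue, Cr Expenses, amount 440): Expenses=32 Revenue=-32
After txn 3 (Dr Expenses, Cr Revenue, amount 285): Expenses=317 Revenue=-317
After txn 4 (Dr Revenue, Cr Inventory, amount 371): Expenses=317 Inventory=-371 Revenue=54
After txn 5 (Dr Revenue, Cr Inventory, amount 485): Expenses=317 Inventory=-856 Revenue=539
After txn 6 (Dr Inventory, Cr Expenses, amount 268): Expenses=49 Inventory=-588 Revenue=539
After txn 7 (Dr Revenue, Cr Expenses, amount 103): Expenses=-54 Inventory=-588 Revenue=642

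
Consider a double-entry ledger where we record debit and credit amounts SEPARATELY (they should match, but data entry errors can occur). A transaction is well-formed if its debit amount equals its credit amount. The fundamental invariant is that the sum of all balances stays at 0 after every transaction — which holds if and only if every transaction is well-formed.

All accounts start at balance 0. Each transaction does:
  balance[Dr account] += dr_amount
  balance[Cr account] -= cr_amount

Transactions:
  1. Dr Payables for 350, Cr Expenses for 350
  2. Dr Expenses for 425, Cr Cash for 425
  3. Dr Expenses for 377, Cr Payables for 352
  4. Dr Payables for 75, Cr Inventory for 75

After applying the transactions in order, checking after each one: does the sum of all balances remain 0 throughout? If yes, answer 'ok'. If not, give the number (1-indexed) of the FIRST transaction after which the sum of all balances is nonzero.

Answer: 3

Derivation:
After txn 1: dr=350 cr=350 sum_balances=0
After txn 2: dr=425 cr=425 sum_balances=0
After txn 3: dr=377 cr=352 sum_balances=25
After txn 4: dr=75 cr=75 sum_balances=25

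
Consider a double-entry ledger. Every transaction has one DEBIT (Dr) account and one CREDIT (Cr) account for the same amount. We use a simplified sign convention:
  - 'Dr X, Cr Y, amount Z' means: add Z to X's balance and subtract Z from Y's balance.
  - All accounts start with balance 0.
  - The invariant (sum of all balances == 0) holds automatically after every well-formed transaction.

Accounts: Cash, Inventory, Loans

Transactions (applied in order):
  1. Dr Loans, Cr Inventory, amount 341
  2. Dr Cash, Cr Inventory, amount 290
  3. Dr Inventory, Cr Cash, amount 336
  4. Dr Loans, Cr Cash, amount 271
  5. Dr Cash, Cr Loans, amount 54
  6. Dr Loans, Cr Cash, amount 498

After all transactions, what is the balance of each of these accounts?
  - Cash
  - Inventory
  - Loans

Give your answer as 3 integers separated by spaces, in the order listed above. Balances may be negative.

After txn 1 (Dr Loans, Cr Inventory, amount 341): Inventory=-341 Loans=341
After txn 2 (Dr Cash, Cr Inventory, amount 290): Cash=290 Inventory=-631 Loans=341
After txn 3 (Dr Inventory, Cr Cash, amount 336): Cash=-46 Inventory=-295 Loans=341
After txn 4 (Dr Loans, Cr Cash, amount 271): Cash=-317 Inventory=-295 Loans=612
After txn 5 (Dr Cash, Cr Loans, amount 54): Cash=-263 Inventory=-295 Loans=558
After txn 6 (Dr Loans, Cr Cash, amount 498): Cash=-761 Inventory=-295 Loans=1056

Answer: -761 -295 1056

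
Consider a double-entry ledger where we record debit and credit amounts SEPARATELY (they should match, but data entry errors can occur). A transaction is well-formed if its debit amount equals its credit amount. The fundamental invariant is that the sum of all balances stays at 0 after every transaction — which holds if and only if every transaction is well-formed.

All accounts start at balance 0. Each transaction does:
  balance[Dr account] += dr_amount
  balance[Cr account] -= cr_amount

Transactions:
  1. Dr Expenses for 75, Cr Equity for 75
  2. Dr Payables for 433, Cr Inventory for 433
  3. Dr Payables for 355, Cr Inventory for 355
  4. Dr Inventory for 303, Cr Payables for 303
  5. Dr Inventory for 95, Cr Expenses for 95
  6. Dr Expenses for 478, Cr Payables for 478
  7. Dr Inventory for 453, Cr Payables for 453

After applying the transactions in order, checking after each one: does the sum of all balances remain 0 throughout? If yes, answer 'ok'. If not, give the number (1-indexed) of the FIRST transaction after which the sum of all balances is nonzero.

Answer: ok

Derivation:
After txn 1: dr=75 cr=75 sum_balances=0
After txn 2: dr=433 cr=433 sum_balances=0
After txn 3: dr=355 cr=355 sum_balances=0
After txn 4: dr=303 cr=303 sum_balances=0
After txn 5: dr=95 cr=95 sum_balances=0
After txn 6: dr=478 cr=478 sum_balances=0
After txn 7: dr=453 cr=453 sum_balances=0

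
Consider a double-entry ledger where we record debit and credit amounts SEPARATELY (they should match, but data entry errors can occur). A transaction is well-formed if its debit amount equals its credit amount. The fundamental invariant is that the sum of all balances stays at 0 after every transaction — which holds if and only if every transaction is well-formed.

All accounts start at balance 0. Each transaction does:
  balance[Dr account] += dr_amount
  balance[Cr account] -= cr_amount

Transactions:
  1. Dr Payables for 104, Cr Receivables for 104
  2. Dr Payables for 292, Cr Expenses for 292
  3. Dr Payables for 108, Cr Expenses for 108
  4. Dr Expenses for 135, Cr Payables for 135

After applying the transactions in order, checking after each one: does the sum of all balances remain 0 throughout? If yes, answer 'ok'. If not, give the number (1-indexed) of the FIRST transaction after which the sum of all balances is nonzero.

Answer: ok

Derivation:
After txn 1: dr=104 cr=104 sum_balances=0
After txn 2: dr=292 cr=292 sum_balances=0
After txn 3: dr=108 cr=108 sum_balances=0
After txn 4: dr=135 cr=135 sum_balances=0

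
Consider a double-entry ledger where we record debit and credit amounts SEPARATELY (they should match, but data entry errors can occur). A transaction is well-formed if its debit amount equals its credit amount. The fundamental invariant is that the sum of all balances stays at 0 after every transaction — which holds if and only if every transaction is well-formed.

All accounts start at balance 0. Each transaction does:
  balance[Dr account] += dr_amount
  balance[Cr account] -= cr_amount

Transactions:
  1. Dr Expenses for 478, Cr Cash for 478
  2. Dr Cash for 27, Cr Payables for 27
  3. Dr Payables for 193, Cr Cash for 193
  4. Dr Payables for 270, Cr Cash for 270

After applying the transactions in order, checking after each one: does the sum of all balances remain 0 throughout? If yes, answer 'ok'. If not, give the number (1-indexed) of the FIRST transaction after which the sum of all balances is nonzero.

Answer: ok

Derivation:
After txn 1: dr=478 cr=478 sum_balances=0
After txn 2: dr=27 cr=27 sum_balances=0
After txn 3: dr=193 cr=193 sum_balances=0
After txn 4: dr=270 cr=270 sum_balances=0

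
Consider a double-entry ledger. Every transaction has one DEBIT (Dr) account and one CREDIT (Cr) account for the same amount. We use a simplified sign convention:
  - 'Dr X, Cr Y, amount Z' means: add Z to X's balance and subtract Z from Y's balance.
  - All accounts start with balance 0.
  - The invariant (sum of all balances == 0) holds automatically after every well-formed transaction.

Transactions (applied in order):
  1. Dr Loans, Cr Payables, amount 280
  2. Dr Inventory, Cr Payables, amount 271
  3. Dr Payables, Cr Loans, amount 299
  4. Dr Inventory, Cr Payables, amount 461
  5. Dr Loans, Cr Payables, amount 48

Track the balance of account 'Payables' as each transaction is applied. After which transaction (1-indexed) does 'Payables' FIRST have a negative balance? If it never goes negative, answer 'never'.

After txn 1: Payables=-280

Answer: 1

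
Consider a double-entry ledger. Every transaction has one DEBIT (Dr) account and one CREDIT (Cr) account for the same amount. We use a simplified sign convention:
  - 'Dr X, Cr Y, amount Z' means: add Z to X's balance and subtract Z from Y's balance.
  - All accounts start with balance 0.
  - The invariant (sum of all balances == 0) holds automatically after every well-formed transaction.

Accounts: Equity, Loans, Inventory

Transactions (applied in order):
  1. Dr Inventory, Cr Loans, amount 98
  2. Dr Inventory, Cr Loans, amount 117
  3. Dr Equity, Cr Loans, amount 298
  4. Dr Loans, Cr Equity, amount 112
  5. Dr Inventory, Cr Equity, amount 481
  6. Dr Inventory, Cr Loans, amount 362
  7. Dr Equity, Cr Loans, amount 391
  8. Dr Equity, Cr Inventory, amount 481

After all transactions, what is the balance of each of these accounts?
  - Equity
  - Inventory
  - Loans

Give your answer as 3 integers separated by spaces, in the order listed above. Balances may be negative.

Answer: 577 577 -1154

Derivation:
After txn 1 (Dr Inventory, Cr Loans, amount 98): Inventory=98 Loans=-98
After txn 2 (Dr Inventory, Cr Loans, amount 117): Inventory=215 Loans=-215
After txn 3 (Dr Equity, Cr Loans, amount 298): Equity=298 Inventory=215 Loans=-513
After txn 4 (Dr Loans, Cr Equity, amount 112): Equity=186 Inventory=215 Loans=-401
After txn 5 (Dr Inventory, Cr Equity, amount 481): Equity=-295 Inventory=696 Loans=-401
After txn 6 (Dr Inventory, Cr Loans, amount 362): Equity=-295 Inventory=1058 Loans=-763
After txn 7 (Dr Equity, Cr Loans, amount 391): Equity=96 Inventory=1058 Loans=-1154
After txn 8 (Dr Equity, Cr Inventory, amount 481): Equity=577 Inventory=577 Loans=-1154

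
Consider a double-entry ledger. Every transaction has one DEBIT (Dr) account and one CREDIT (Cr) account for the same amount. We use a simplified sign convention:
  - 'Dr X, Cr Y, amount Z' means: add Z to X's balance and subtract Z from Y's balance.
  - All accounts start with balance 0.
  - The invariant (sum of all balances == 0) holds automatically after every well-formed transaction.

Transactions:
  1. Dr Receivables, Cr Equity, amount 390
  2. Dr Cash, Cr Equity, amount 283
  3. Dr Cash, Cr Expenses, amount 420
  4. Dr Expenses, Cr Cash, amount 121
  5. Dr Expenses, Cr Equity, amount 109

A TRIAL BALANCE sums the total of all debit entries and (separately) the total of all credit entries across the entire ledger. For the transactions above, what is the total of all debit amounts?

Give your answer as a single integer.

Txn 1: debit+=390
Txn 2: debit+=283
Txn 3: debit+=420
Txn 4: debit+=121
Txn 5: debit+=109
Total debits = 1323

Answer: 1323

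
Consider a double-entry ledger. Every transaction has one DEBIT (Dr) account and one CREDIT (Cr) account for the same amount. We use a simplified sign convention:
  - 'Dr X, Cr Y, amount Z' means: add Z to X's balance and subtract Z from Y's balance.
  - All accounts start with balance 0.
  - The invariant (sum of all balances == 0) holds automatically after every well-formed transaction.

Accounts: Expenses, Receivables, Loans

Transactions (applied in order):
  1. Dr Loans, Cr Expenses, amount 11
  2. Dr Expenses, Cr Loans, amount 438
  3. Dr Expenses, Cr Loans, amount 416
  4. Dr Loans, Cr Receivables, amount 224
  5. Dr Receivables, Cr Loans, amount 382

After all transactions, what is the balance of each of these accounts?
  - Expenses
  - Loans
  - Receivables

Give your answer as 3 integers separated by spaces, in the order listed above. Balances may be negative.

Answer: 843 -1001 158

Derivation:
After txn 1 (Dr Loans, Cr Expenses, amount 11): Expenses=-11 Loans=11
After txn 2 (Dr Expenses, Cr Loans, amount 438): Expenses=427 Loans=-427
After txn 3 (Dr Expenses, Cr Loans, amount 416): Expenses=843 Loans=-843
After txn 4 (Dr Loans, Cr Receivables, amount 224): Expenses=843 Loans=-619 Receivables=-224
After txn 5 (Dr Receivables, Cr Loans, amount 382): Expenses=843 Loans=-1001 Receivables=158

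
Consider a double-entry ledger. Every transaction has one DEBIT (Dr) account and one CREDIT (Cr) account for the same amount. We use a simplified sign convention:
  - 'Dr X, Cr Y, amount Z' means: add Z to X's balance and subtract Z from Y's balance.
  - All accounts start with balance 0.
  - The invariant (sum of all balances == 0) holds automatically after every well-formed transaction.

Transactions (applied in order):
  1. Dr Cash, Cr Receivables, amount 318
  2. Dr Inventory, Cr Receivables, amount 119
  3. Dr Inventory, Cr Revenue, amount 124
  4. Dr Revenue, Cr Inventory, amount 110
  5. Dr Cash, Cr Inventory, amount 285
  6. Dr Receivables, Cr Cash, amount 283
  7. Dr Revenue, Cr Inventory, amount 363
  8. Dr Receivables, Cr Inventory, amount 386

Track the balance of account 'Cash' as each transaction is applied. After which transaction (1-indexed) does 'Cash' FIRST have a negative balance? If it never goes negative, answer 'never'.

After txn 1: Cash=318
After txn 2: Cash=318
After txn 3: Cash=318
After txn 4: Cash=318
After txn 5: Cash=603
After txn 6: Cash=320
After txn 7: Cash=320
After txn 8: Cash=320

Answer: never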